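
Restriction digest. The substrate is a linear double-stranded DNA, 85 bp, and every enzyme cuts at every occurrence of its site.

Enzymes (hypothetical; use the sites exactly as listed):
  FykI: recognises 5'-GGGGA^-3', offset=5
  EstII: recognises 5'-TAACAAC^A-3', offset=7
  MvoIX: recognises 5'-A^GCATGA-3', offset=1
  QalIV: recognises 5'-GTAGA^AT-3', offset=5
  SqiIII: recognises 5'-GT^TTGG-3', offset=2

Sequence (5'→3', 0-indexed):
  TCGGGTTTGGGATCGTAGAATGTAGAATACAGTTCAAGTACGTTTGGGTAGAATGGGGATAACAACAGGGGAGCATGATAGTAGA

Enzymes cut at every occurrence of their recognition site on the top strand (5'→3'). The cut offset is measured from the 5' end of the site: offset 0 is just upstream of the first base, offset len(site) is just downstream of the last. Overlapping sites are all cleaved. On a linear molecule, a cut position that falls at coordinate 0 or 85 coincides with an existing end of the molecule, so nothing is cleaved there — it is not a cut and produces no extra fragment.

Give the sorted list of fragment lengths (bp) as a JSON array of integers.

Per-enzyme occurrences:
  FykI (GGGGA, off=5): starts [54, 67] → cuts [59, 72]
  EstII (TAACAACA, off=7): starts [59] → cuts [66]
  MvoIX (AGCATGA, off=1): starts [71] → cuts [72]
  QalIV (GTAGAAT, off=5): starts [14, 21, 47] → cuts [19, 26, 52]
  SqiIII (GTTTGG, off=2): starts [4, 41] → cuts [6, 43]

Pooled cuts: [6, 19, 26, 43, 52, 59, 66, 72]

Fragments:
  [0,6): 6 bp
  [6,19): 13 bp
  [19,26): 7 bp
  [26,43): 17 bp
  [43,52): 9 bp
  [52,59): 7 bp
  [59,66): 7 bp
  [66,72): 6 bp
  [72,85): 13 bp

[6,6,7,7,7,9,13,13,17]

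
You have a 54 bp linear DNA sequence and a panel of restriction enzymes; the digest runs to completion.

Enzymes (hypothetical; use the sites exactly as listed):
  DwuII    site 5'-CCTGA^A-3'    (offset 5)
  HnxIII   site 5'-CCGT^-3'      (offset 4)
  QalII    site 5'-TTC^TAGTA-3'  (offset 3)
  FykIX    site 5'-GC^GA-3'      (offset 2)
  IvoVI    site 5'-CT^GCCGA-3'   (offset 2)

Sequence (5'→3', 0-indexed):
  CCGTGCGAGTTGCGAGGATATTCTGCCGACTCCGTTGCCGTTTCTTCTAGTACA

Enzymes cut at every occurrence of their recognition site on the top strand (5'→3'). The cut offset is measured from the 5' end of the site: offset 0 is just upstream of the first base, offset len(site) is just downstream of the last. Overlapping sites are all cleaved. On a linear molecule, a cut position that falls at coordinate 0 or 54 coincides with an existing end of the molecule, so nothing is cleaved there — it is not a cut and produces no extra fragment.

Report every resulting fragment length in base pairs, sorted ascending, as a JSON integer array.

Per-enzyme occurrences:
  DwuII (CCTGAA, off=5): no sites
  HnxIII CCGT/4: at [0, 31, 37] ⇒ [4, 35, 41]
  QalII TTCTAGTA/3: at [44] ⇒ [47]
  FykIX GCGA/2: at [4, 11] ⇒ [6, 13]
  IvoVI CTGCCGA/2: at [22] ⇒ [24]

Pooled cuts: [4, 6, 13, 24, 35, 41, 47]

Fragment lengths:
  [0,4): 4 bp
  [4,6): 2 bp
  [6,13): 7 bp
  [13,24): 11 bp
  [24,35): 11 bp
  [35,41): 6 bp
  [41,47): 6 bp
  [47,54): 7 bp

[2,4,6,6,7,7,11,11]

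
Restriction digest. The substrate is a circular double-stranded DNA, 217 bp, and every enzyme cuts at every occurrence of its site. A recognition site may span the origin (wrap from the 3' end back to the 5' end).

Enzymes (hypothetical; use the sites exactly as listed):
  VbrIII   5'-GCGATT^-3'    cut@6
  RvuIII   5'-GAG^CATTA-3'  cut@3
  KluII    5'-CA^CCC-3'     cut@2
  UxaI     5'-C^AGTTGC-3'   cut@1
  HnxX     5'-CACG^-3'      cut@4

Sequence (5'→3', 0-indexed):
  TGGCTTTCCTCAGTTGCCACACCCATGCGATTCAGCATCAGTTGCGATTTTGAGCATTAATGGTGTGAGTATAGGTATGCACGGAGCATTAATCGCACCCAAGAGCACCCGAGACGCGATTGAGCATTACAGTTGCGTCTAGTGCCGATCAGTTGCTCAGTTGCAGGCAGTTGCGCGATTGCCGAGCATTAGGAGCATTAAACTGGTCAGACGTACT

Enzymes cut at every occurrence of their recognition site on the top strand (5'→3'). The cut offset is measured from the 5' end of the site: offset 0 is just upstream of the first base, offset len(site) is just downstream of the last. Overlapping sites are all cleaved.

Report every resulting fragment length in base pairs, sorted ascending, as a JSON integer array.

Scan for sites:
  VbrIII (GCGATT, off=6): starts [26, 43, 115, 174] → cuts [32, 49, 121, 180]
  RvuIII (GAGCATTA, off=3): starts [51, 83, 121, 183, 192] → cuts [54, 86, 124, 186, 195]
  KluII (CACCC, off=2): starts [19, 95, 105] → cuts [21, 97, 107]
  UxaI (CAGTTGC, off=1): starts [10, 38, 129, 149, 157, 167] → cuts [11, 39, 130, 150, 158, 168]
  HnxX (CACG, off=4): starts [79] → cuts [83]

Pooled cuts: [11, 21, 32, 39, 49, 54, 83, 86, 97, 107, 121, 124, 130, 150, 158, 168, 180, 186, 195]

Fragment lengths:
  11→21: 10 bp
  21→32: 11 bp
  32→39: 7 bp
  39→49: 10 bp
  49→54: 5 bp
  54→83: 29 bp
  83→86: 3 bp
  86→97: 11 bp
  97→107: 10 bp
  107→121: 14 bp
  121→124: 3 bp
  124→130: 6 bp
  130→150: 20 bp
  150→158: 8 bp
  158→168: 10 bp
  168→180: 12 bp
  180→186: 6 bp
  186→195: 9 bp
  195→11 (wrap): 217-195+11 = 33 bp

[3,3,5,6,6,7,8,9,10,10,10,10,11,11,12,14,20,29,33]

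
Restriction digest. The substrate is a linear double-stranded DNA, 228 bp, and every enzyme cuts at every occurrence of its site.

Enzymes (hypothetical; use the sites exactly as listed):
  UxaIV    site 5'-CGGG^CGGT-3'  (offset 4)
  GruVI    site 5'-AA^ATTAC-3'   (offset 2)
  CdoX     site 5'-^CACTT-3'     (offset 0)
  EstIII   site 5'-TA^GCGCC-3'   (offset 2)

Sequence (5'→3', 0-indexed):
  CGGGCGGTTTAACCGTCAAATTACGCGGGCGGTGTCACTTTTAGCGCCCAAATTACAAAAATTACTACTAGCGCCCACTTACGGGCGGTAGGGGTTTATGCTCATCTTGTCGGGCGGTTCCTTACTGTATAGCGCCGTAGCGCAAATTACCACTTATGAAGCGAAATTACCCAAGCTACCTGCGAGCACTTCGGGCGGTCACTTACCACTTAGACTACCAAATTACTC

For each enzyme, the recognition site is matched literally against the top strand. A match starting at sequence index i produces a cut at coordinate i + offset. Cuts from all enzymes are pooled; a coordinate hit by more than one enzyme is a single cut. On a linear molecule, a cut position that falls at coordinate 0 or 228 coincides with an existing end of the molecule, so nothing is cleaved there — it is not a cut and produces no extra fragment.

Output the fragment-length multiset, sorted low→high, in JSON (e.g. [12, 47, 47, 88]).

Site scan:
  UxaIV (CGGGCGGT, off=4): starts [0, 25, 81, 110, 191] → cuts [4, 29, 85, 114, 195]
  GruVI (AAATTAC, off=2): starts [17, 49, 58, 143, 163, 219] → cuts [19, 51, 60, 145, 165, 221]
  CdoX (CACTT, off=0): starts [35, 75, 150, 186, 199, 206] → cuts [35, 75, 150, 186, 199, 206]
  EstIII (TAGCGCC, off=2): starts [41, 68, 129] → cuts [43, 70, 131]

Pooled cuts: [4, 19, 29, 35, 43, 51, 60, 70, 75, 85, 114, 131, 145, 150, 165, 186, 195, 199, 206, 221]

Fragment lengths:
  [0,4): 4 bp
  [4,19): 15 bp
  [19,29): 10 bp
  [29,35): 6 bp
  [35,43): 8 bp
  [43,51): 8 bp
  [51,60): 9 bp
  [60,70): 10 bp
  [70,75): 5 bp
  [75,85): 10 bp
  [85,114): 29 bp
  [114,131): 17 bp
  [131,145): 14 bp
  [145,150): 5 bp
  [150,165): 15 bp
  [165,186): 21 bp
  [186,195): 9 bp
  [195,199): 4 bp
  [199,206): 7 bp
  [206,221): 15 bp
  [221,228): 7 bp

[4,4,5,5,6,7,7,8,8,9,9,10,10,10,14,15,15,15,17,21,29]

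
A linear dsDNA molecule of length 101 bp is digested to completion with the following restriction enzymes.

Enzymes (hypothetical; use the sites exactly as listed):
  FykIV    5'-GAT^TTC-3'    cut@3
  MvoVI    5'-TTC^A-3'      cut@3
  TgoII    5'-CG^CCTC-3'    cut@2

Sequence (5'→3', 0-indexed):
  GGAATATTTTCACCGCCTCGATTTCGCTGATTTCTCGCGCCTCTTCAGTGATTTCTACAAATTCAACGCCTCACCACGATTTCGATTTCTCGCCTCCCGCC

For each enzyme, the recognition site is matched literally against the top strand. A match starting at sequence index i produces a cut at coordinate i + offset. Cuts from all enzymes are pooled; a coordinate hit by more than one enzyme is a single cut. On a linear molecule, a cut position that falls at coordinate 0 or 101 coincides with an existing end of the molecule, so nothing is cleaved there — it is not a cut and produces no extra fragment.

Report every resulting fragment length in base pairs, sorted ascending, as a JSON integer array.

Per-enzyme occurrences:
  FykIV GATTTC/3: at [19, 28, 49, 77, 83] ⇒ [22, 31, 52, 80, 86]
  MvoVI TTCA/3: at [8, 43, 61] ⇒ [11, 46, 64]
  TgoII CGCCTC/2: at [13, 37, 66, 90] ⇒ [15, 39, 68, 92]

All cut coordinates (distinct, sorted): [11, 15, 22, 31, 39, 46, 52, 64, 68, 80, 86, 92]

Fragment lengths:
  [0,11): 11 bp
  [11,15): 4 bp
  [15,22): 7 bp
  [22,31): 9 bp
  [31,39): 8 bp
  [39,46): 7 bp
  [46,52): 6 bp
  [52,64): 12 bp
  [64,68): 4 bp
  [68,80): 12 bp
  [80,86): 6 bp
  [86,92): 6 bp
  [92,101): 9 bp

[4,4,6,6,6,7,7,8,9,9,11,12,12]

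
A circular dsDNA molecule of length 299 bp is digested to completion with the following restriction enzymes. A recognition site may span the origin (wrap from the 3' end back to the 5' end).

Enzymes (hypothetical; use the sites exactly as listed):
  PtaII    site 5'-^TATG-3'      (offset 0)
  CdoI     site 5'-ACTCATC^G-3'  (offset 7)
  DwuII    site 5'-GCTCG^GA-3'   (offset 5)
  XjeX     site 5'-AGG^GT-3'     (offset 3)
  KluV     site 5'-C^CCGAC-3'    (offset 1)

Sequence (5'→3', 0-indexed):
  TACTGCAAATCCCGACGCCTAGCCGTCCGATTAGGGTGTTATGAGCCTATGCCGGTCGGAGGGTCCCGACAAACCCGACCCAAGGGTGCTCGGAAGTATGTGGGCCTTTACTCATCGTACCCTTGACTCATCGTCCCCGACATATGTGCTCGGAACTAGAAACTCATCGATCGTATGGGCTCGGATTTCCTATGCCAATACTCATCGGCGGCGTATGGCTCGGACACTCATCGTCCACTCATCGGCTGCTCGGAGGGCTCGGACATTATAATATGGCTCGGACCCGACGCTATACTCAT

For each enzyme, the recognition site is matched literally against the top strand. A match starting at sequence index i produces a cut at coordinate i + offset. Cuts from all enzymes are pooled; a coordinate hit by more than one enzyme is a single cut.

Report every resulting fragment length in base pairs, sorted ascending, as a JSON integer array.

Per-enzyme occurrences:
  PtaII TATG/0: at [39, 47, 96, 142, 173, 190, 213, 271] ⇒ [39, 47, 96, 142, 173, 190, 213, 271]
  CdoI ACTCATCG/7: at [109, 125, 161, 199, 225, 236] ⇒ [116, 132, 168, 206, 232, 243]
  DwuII GCTCGGA/5: at [87, 147, 178, 217, 247, 256, 275] ⇒ [92, 152, 183, 222, 252, 261, 280]
  XjeX AGGGT/3: at [32, 59, 82] ⇒ [35, 62, 85]
  KluV CCCGAC/1: at [10, 64, 73, 135, 282] ⇒ [11, 65, 74, 136, 283]

Pooled cuts: [11, 35, 39, 47, 62, 65, 74, 85, 92, 96, 116, 132, 136, 142, 152, 168, 173, 183, 190, 206, 213, 222, 232, 243, 252, 261, 271, 280, 283]

Fragments:
  11→35: 24 bp
  35→39: 4 bp
  39→47: 8 bp
  47→62: 15 bp
  62→65: 3 bp
  65→74: 9 bp
  74→85: 11 bp
  85→92: 7 bp
  92→96: 4 bp
  96→116: 20 bp
  116→132: 16 bp
  132→136: 4 bp
  136→142: 6 bp
  142→152: 10 bp
  152→168: 16 bp
  168→173: 5 bp
  173→183: 10 bp
  183→190: 7 bp
  190→206: 16 bp
  206→213: 7 bp
  213→222: 9 bp
  222→232: 10 bp
  232→243: 11 bp
  243→252: 9 bp
  252→261: 9 bp
  261→271: 10 bp
  271→280: 9 bp
  280→283: 3 bp
  283→11 (wrap): 299-283+11 = 27 bp

[3,3,4,4,4,5,6,7,7,7,8,9,9,9,9,9,10,10,10,10,11,11,15,16,16,16,20,24,27]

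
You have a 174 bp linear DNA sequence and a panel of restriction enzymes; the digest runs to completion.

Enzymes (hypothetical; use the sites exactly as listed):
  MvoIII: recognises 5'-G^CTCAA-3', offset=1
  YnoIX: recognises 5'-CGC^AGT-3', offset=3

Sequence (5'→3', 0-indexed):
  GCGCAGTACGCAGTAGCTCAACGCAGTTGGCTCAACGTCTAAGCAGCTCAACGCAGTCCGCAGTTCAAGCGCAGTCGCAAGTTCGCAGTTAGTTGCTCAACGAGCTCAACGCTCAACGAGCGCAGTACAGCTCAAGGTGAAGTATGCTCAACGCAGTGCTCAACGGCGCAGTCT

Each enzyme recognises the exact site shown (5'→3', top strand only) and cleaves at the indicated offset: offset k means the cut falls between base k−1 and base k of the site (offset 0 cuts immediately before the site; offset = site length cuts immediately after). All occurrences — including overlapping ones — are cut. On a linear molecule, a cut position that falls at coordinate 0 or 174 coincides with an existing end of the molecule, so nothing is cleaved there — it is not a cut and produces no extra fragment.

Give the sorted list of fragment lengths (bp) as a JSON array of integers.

[4,4,5,5,6,7,7,7,7,8,8,8,9,9,11,11,12,14,16,16]

Site scan:
  MvoIII GCTCAA/1: at [15, 29, 45, 94, 103, 110, 129, 145, 157] ⇒ [16, 30, 46, 95, 104, 111, 130, 146, 158]
  YnoIX CGCAGT/3: at [1, 8, 21, 51, 58, 69, 83, 120, 151, 166] ⇒ [4, 11, 24, 54, 61, 72, 86, 123, 154, 169]

Pooled cuts: [4, 11, 16, 24, 30, 46, 54, 61, 72, 86, 95, 104, 111, 123, 130, 146, 154, 158, 169]

Fragment lengths:
  [0,4): 4 bp
  [4,11): 7 bp
  [11,16): 5 bp
  [16,24): 8 bp
  [24,30): 6 bp
  [30,46): 16 bp
  [46,54): 8 bp
  [54,61): 7 bp
  [61,72): 11 bp
  [72,86): 14 bp
  [86,95): 9 bp
  [95,104): 9 bp
  [104,111): 7 bp
  [111,123): 12 bp
  [123,130): 7 bp
  [130,146): 16 bp
  [146,154): 8 bp
  [154,158): 4 bp
  [158,169): 11 bp
  [169,174): 5 bp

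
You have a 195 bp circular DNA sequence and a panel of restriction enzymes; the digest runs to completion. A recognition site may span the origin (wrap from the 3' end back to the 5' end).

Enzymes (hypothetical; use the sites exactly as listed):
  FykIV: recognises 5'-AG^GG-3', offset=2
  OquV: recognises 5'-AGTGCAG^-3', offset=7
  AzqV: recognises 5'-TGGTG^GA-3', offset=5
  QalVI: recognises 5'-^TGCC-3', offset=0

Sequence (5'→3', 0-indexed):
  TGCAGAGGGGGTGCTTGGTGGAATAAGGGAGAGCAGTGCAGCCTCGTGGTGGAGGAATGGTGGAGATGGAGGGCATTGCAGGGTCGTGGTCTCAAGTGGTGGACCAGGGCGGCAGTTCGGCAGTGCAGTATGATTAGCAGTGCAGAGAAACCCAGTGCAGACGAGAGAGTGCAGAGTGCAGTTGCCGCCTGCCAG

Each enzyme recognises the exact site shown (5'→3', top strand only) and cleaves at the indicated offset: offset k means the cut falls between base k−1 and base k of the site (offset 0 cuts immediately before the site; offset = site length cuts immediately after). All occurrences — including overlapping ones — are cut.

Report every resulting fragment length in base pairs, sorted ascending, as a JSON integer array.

[1,2,6,7,7,7,9,10,10,11,11,13,14,14,15,17,20,21]

Site scan:
  FykIV (AGGG, off=2): starts [5, 25, 69, 79, 105] → cuts [7, 27, 71, 81, 107]
  OquV (AGTGCAG, off=7): starts [34, 121, 138, 153, 167, 174, 193] → cuts [5, 41, 128, 145, 160, 174, 181]
  AzqV (TGGTGGA, off=5): starts [15, 46, 57, 96] → cuts [20, 51, 62, 101]
  QalVI (TGCC, off=0): starts [182, 189] → cuts [182, 189]

All cut coordinates (distinct, sorted): [5, 7, 20, 27, 41, 51, 62, 71, 81, 101, 107, 128, 145, 160, 174, 181, 182, 189]

Fragments:
  5→7: 2 bp
  7→20: 13 bp
  20→27: 7 bp
  27→41: 14 bp
  41→51: 10 bp
  51→62: 11 bp
  62→71: 9 bp
  71→81: 10 bp
  81→101: 20 bp
  101→107: 6 bp
  107→128: 21 bp
  128→145: 17 bp
  145→160: 15 bp
  160→174: 14 bp
  174→181: 7 bp
  181→182: 1 bp
  182→189: 7 bp
  189→5 (wrap): 195-189+5 = 11 bp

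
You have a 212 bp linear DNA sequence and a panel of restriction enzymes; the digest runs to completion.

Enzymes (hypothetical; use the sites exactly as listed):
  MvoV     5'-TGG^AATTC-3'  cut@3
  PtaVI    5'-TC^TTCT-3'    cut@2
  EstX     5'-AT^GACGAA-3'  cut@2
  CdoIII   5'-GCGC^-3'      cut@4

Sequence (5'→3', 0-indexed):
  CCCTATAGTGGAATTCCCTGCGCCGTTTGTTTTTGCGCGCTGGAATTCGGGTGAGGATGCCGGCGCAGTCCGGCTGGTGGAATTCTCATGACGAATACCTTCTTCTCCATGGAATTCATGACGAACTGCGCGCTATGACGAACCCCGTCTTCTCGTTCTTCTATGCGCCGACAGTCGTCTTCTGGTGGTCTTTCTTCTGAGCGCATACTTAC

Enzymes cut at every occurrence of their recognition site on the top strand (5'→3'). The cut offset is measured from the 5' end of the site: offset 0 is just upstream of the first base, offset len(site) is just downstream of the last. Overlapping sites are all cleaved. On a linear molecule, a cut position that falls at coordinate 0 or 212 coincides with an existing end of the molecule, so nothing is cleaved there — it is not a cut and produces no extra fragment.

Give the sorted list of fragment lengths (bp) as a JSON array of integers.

Per-enzyme occurrences:
  MvoV TGGAATTC/3: at [8, 40, 77, 109] ⇒ [11, 43, 80, 112]
  PtaVI TCTTCT/2: at [100, 147, 156, 177, 192] ⇒ [102, 149, 158, 179, 194]
  EstX ATGACGAA/2: at [87, 117, 134] ⇒ [89, 119, 136]
  CdoIII GCGC/4: at [19, 34, 36, 62, 127, 129, 164, 200] ⇒ [23, 38, 40, 66, 131, 133, 168, 204]

All cut coordinates (distinct, sorted): [11, 23, 38, 40, 43, 66, 80, 89, 102, 112, 119, 131, 133, 136, 149, 158, 168, 179, 194, 204]

Fragments:
  [0,11): 11 bp
  [11,23): 12 bp
  [23,38): 15 bp
  [38,40): 2 bp
  [40,43): 3 bp
  [43,66): 23 bp
  [66,80): 14 bp
  [80,89): 9 bp
  [89,102): 13 bp
  [102,112): 10 bp
  [112,119): 7 bp
  [119,131): 12 bp
  [131,133): 2 bp
  [133,136): 3 bp
  [136,149): 13 bp
  [149,158): 9 bp
  [158,168): 10 bp
  [168,179): 11 bp
  [179,194): 15 bp
  [194,204): 10 bp
  [204,212): 8 bp

[2,2,3,3,7,8,9,9,10,10,10,11,11,12,12,13,13,14,15,15,23]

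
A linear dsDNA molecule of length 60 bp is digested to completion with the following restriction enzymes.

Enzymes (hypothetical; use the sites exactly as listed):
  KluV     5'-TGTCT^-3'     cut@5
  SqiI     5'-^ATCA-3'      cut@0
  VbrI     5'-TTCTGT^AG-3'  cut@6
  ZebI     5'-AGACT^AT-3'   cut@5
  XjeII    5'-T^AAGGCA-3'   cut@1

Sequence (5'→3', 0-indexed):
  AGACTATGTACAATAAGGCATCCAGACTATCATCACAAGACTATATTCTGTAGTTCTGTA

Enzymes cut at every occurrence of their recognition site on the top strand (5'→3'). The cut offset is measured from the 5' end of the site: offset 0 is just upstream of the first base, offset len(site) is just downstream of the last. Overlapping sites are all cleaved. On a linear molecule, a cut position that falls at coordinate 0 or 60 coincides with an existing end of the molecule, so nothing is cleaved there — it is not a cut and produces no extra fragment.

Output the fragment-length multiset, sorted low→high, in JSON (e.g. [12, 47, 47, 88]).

[3,5,9,9,9,11,14]

Site scan:
  KluV (TGTCT, off=5): no sites
  SqiI (ATCA, off=0): starts [28, 31] → cuts [28, 31]
  VbrI (TTCTGTAG, off=6): starts [45] → cuts [51]
  ZebI (AGACTAT, off=5): starts [0, 23, 37] → cuts [5, 28, 42]
  XjeII (TAAGGCA, off=1): starts [13] → cuts [14]

All cut coordinates (distinct, sorted): [5, 14, 28, 31, 42, 51]

Fragments:
  [0,5): 5 bp
  [5,14): 9 bp
  [14,28): 14 bp
  [28,31): 3 bp
  [31,42): 11 bp
  [42,51): 9 bp
  [51,60): 9 bp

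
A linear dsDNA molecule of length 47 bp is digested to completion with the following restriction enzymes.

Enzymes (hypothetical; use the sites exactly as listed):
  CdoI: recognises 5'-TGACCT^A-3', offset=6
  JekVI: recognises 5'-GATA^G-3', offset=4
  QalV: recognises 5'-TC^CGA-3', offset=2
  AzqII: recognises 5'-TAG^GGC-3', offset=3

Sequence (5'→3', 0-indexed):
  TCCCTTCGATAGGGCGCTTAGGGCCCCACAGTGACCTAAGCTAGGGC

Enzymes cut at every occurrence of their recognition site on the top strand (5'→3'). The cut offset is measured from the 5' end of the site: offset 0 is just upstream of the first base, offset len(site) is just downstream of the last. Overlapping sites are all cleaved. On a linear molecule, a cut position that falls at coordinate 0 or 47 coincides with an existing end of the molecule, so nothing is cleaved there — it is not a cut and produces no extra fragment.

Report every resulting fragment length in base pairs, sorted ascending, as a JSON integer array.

Site scan:
  CdoI TGACCTA/6: at [31] ⇒ [37]
  JekVI GATAG/4: at [7] ⇒ [11]
  QalV (TCCGA, off=2): no sites
  AzqII TAGGGC/3: at [9, 18, 41] ⇒ [12, 21, 44]

Pooled cuts: [11, 12, 21, 37, 44]

Fragments:
  [0,11): 11 bp
  [11,12): 1 bp
  [12,21): 9 bp
  [21,37): 16 bp
  [37,44): 7 bp
  [44,47): 3 bp

[1,3,7,9,11,16]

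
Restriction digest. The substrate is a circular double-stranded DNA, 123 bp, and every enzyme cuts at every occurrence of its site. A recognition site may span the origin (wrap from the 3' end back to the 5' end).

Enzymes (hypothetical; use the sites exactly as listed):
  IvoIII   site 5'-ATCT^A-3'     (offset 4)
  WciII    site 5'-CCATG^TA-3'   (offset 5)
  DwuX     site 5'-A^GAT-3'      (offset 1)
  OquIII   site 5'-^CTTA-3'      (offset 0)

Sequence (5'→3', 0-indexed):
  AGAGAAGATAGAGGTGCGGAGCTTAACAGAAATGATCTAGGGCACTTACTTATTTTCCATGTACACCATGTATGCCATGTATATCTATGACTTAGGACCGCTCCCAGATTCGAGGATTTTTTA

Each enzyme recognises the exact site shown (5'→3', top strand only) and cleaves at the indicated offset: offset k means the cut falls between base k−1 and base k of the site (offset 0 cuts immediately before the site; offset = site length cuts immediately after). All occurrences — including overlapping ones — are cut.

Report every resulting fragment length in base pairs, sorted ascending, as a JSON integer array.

Scan for sites:
  IvoIII (ATCTA, off=4): starts [34, 82] → cuts [38, 86]
  WciII (CCATGTA, off=5): starts [56, 65, 74] → cuts [61, 70, 79]
  DwuX (AGAT, off=1): starts [5, 105] → cuts [6, 106]
  OquIII (CTTA, off=0): starts [21, 44, 48, 90] → cuts [21, 44, 48, 90]

Pooled cuts: [6, 21, 38, 44, 48, 61, 70, 79, 86, 90, 106]

Fragments:
  6→21: 15 bp
  21→38: 17 bp
  38→44: 6 bp
  44→48: 4 bp
  48→61: 13 bp
  61→70: 9 bp
  70→79: 9 bp
  79→86: 7 bp
  86→90: 4 bp
  90→106: 16 bp
  106→6 (wrap): 123-106+6 = 23 bp

[4,4,6,7,9,9,13,15,16,17,23]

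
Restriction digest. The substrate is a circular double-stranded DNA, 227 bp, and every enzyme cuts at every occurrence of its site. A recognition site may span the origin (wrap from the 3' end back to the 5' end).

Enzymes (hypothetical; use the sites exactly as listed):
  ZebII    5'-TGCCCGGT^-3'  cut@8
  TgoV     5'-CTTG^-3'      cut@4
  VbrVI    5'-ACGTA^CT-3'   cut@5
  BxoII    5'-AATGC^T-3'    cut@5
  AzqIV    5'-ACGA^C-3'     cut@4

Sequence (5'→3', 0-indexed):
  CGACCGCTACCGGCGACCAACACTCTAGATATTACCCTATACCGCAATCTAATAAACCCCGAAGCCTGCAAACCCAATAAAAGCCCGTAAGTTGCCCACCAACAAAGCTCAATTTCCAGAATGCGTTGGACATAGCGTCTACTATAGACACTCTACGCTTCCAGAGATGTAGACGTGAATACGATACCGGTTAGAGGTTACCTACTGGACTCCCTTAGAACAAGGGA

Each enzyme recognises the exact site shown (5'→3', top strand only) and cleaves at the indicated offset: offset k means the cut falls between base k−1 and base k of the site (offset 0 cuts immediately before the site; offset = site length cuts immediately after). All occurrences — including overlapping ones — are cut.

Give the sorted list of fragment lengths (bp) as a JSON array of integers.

Per-enzyme occurrences:
  ZebII (TGCCCGGT, off=8): no sites
  TgoV (CTTG, off=4): no sites
  VbrVI (ACGTACT, off=5): no sites
  BxoII (AATGCT, off=5): no sites
  AzqIV (ACGAC, off=4): starts [226] → cuts [3]

Pooled cuts: [3]

Fragment lengths:
  3→3 (wrap): 227-3+3 = 227 bp

[227]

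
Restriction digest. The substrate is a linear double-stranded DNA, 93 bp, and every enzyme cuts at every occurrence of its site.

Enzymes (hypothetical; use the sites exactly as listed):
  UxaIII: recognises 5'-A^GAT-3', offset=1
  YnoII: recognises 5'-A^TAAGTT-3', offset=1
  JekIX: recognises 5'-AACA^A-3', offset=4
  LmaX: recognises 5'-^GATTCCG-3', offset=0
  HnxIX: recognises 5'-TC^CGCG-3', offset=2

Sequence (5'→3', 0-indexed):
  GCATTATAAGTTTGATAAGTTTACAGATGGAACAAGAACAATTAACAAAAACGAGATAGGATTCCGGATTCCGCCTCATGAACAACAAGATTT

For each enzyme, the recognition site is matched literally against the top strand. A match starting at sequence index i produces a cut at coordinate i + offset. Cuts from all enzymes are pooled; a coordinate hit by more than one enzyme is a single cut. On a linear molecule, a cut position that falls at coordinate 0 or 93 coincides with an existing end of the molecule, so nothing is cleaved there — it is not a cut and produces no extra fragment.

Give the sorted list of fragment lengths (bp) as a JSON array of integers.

[1,3,5,5,6,6,7,7,7,9,9,10,18]

Scan for sites:
  UxaIII AGAT/1: at [24, 53, 87] ⇒ [25, 54, 88]
  YnoII ATAAGTT/1: at [5, 14] ⇒ [6, 15]
  JekIX AACAA/4: at [30, 36, 43, 80, 83] ⇒ [34, 40, 47, 84, 87]
  LmaX GATTCCG/0: at [59, 66] ⇒ [59, 66]
  HnxIX (TCCGCG, off=2): no sites

All cut coordinates (distinct, sorted): [6, 15, 25, 34, 40, 47, 54, 59, 66, 84, 87, 88]

Fragment lengths:
  [0,6): 6 bp
  [6,15): 9 bp
  [15,25): 10 bp
  [25,34): 9 bp
  [34,40): 6 bp
  [40,47): 7 bp
  [47,54): 7 bp
  [54,59): 5 bp
  [59,66): 7 bp
  [66,84): 18 bp
  [84,87): 3 bp
  [87,88): 1 bp
  [88,93): 5 bp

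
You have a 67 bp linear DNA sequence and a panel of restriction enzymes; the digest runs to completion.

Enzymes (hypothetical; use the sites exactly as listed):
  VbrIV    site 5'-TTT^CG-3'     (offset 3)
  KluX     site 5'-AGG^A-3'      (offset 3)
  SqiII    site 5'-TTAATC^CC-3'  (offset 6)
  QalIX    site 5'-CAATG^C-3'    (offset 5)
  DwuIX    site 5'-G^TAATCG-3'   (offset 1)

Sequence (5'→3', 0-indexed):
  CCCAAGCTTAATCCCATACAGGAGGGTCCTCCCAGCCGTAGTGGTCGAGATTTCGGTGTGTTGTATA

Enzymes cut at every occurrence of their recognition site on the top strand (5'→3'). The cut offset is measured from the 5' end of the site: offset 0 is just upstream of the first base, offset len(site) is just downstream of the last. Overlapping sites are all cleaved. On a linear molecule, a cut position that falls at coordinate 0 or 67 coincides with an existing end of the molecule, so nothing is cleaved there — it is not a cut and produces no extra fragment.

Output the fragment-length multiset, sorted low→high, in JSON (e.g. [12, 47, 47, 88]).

Scan for sites:
  VbrIV (TTTCG, off=3): starts [50] → cuts [53]
  KluX (AGGA, off=3): starts [19] → cuts [22]
  SqiII (TTAATCCC, off=6): starts [7] → cuts [13]
  QalIX (CAATGC, off=5): no sites
  DwuIX (GTAATCG, off=1): no sites

Pooled cuts: [13, 22, 53]

Fragment lengths:
  [0,13): 13 bp
  [13,22): 9 bp
  [22,53): 31 bp
  [53,67): 14 bp

[9,13,14,31]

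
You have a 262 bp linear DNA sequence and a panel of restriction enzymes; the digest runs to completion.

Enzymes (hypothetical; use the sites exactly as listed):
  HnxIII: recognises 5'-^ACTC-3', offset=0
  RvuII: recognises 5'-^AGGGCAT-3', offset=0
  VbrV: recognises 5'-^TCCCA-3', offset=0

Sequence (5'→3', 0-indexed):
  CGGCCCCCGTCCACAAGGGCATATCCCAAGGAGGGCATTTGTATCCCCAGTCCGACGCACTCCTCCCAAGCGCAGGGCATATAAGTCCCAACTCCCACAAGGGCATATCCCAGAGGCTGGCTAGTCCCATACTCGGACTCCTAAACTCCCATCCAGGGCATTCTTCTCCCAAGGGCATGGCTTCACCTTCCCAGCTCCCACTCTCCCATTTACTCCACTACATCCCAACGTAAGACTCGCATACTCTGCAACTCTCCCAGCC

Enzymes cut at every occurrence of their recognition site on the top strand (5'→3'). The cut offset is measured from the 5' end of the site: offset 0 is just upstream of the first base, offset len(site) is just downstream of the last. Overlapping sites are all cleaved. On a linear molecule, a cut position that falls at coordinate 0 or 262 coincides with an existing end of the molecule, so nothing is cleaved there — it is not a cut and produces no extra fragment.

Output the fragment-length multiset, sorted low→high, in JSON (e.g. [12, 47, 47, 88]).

Scan for sites:
  HnxIII (ACTC, off=0): starts [58, 90, 130, 136, 144, 199, 211, 234, 242, 250] → cuts [58, 90, 130, 136, 144, 199, 211, 234, 242, 250]
  RvuII (AGGGCAT, off=0): starts [15, 31, 73, 99, 154, 171] → cuts [15, 31, 73, 99, 154, 171]
  VbrV (TCCCA, off=0): starts [23, 63, 85, 92, 107, 124, 146, 166, 188, 195, 203, 222, 254] → cuts [23, 63, 85, 92, 107, 124, 146, 166, 188, 195, 203, 222, 254]

Pooled cuts: [15, 23, 31, 58, 63, 73, 85, 90, 92, 99, 107, 124, 130, 136, 144, 146, 154, 166, 171, 188, 195, 199, 203, 211, 222, 234, 242, 250, 254]

Fragment lengths:
  [0,15): 15 bp
  [15,23): 8 bp
  [23,31): 8 bp
  [31,58): 27 bp
  [58,63): 5 bp
  [63,73): 10 bp
  [73,85): 12 bp
  [85,90): 5 bp
  [90,92): 2 bp
  [92,99): 7 bp
  [99,107): 8 bp
  [107,124): 17 bp
  [124,130): 6 bp
  [130,136): 6 bp
  [136,144): 8 bp
  [144,146): 2 bp
  [146,154): 8 bp
  [154,166): 12 bp
  [166,171): 5 bp
  [171,188): 17 bp
  [188,195): 7 bp
  [195,199): 4 bp
  [199,203): 4 bp
  [203,211): 8 bp
  [211,222): 11 bp
  [222,234): 12 bp
  [234,242): 8 bp
  [242,250): 8 bp
  [250,254): 4 bp
  [254,262): 8 bp

[2,2,4,4,4,5,5,5,6,6,7,7,8,8,8,8,8,8,8,8,8,10,11,12,12,12,15,17,17,27]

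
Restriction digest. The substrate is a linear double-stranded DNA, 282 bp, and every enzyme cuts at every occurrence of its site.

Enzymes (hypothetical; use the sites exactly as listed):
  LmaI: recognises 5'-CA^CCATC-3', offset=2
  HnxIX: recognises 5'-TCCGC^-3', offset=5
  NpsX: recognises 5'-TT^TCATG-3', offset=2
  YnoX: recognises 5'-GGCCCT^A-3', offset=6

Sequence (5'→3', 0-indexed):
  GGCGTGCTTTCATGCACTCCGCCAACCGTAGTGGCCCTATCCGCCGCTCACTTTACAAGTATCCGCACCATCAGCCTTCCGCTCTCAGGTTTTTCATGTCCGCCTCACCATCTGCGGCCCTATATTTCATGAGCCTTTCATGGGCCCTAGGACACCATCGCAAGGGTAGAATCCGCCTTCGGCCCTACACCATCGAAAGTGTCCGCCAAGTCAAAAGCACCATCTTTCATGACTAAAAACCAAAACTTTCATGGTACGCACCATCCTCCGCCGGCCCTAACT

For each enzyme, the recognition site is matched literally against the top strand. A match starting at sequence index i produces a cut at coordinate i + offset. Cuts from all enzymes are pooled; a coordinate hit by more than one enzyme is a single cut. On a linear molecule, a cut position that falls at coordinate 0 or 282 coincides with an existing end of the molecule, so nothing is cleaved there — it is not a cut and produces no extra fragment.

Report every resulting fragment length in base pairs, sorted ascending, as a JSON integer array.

Site scan:
  LmaI CACCATC/2: at [65, 105, 152, 187, 217, 258] ⇒ [67, 107, 154, 189, 219, 260]
  HnxIX TCCGC/5: at [17, 39, 61, 77, 98, 171, 201, 266] ⇒ [22, 44, 66, 82, 103, 176, 206, 271]
  NpsX TTTCATG/2: at [7, 91, 124, 135, 224, 246] ⇒ [9, 93, 126, 137, 226, 248]
  YnoX GGCCCTA/6: at [32, 115, 142, 180, 272] ⇒ [38, 121, 148, 186, 278]

All cut coordinates (distinct, sorted): [9, 22, 38, 44, 66, 67, 82, 93, 103, 107, 121, 126, 137, 148, 154, 176, 186, 189, 206, 219, 226, 248, 260, 271, 278]

Fragments:
  [0,9): 9 bp
  [9,22): 13 bp
  [22,38): 16 bp
  [38,44): 6 bp
  [44,66): 22 bp
  [66,67): 1 bp
  [67,82): 15 bp
  [82,93): 11 bp
  [93,103): 10 bp
  [103,107): 4 bp
  [107,121): 14 bp
  [121,126): 5 bp
  [126,137): 11 bp
  [137,148): 11 bp
  [148,154): 6 bp
  [154,176): 22 bp
  [176,186): 10 bp
  [186,189): 3 bp
  [189,206): 17 bp
  [206,219): 13 bp
  [219,226): 7 bp
  [226,248): 22 bp
  [248,260): 12 bp
  [260,271): 11 bp
  [271,278): 7 bp
  [278,282): 4 bp

[1,3,4,4,5,6,6,7,7,9,10,10,11,11,11,11,12,13,13,14,15,16,17,22,22,22]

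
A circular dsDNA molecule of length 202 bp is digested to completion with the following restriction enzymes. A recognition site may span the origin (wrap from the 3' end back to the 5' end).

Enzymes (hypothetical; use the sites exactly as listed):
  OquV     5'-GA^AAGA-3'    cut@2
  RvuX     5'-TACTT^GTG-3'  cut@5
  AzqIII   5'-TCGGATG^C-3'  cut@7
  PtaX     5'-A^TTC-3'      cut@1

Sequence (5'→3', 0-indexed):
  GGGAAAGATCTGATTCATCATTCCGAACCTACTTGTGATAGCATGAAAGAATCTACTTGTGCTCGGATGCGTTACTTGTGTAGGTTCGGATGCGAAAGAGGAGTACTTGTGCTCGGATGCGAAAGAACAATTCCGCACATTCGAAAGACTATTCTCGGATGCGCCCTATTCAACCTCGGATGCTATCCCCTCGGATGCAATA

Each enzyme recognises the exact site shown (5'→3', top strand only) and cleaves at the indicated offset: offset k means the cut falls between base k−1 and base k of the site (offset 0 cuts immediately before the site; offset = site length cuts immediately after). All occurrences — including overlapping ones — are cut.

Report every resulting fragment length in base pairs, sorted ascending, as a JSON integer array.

[3,3,5,7,7,7,8,8,9,9,9,10,11,11,12,12,13,14,14,15,15]

Scan for sites:
  OquV (GAAAGA, off=2): starts [2, 44, 93, 120, 142] → cuts [4, 46, 95, 122, 144]
  RvuX (TACTTGTG, off=5): starts [29, 53, 72, 103] → cuts [34, 58, 77, 108]
  AzqIII (TCGGATGC, off=7): starts [62, 85, 112, 154, 175, 190] → cuts [69, 92, 119, 161, 182, 197]
  PtaX (ATTC, off=1): starts [12, 19, 129, 138, 150, 167] → cuts [13, 20, 130, 139, 151, 168]

Pooled cuts: [4, 13, 20, 34, 46, 58, 69, 77, 92, 95, 108, 119, 122, 130, 139, 144, 151, 161, 168, 182, 197]

Fragment lengths:
  4→13: 9 bp
  13→20: 7 bp
  20→34: 14 bp
  34→46: 12 bp
  46→58: 12 bp
  58→69: 11 bp
  69→77: 8 bp
  77→92: 15 bp
  92→95: 3 bp
  95→108: 13 bp
  108→119: 11 bp
  119→122: 3 bp
  122→130: 8 bp
  130→139: 9 bp
  139→144: 5 bp
  144→151: 7 bp
  151→161: 10 bp
  161→168: 7 bp
  168→182: 14 bp
  182→197: 15 bp
  197→4 (wrap): 202-197+4 = 9 bp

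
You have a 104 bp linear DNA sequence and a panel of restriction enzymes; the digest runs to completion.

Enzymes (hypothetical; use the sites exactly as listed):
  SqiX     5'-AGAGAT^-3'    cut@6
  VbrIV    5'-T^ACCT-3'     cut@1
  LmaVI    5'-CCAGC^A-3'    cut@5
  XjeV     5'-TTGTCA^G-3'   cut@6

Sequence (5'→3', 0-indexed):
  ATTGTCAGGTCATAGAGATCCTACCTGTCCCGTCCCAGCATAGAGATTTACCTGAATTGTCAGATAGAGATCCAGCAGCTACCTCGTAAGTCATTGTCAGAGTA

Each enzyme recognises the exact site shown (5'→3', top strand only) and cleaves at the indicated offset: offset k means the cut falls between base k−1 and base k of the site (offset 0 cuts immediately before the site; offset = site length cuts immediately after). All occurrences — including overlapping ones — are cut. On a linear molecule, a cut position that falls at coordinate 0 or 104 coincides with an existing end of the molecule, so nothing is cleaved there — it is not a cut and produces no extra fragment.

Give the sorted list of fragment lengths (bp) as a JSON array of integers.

[2,3,4,5,5,7,8,9,12,13,17,19]

Scan for sites:
  SqiX AGAGAT/6: at [13, 41, 65] ⇒ [19, 47, 71]
  VbrIV TACCT/1: at [21, 48, 79] ⇒ [22, 49, 80]
  LmaVI CCAGCA/5: at [34, 71] ⇒ [39, 76]
  XjeV TTGTCAG/6: at [1, 56, 93] ⇒ [7, 62, 99]

Pooled cuts: [7, 19, 22, 39, 47, 49, 62, 71, 76, 80, 99]

Fragments:
  [0,7): 7 bp
  [7,19): 12 bp
  [19,22): 3 bp
  [22,39): 17 bp
  [39,47): 8 bp
  [47,49): 2 bp
  [49,62): 13 bp
  [62,71): 9 bp
  [71,76): 5 bp
  [76,80): 4 bp
  [80,99): 19 bp
  [99,104): 5 bp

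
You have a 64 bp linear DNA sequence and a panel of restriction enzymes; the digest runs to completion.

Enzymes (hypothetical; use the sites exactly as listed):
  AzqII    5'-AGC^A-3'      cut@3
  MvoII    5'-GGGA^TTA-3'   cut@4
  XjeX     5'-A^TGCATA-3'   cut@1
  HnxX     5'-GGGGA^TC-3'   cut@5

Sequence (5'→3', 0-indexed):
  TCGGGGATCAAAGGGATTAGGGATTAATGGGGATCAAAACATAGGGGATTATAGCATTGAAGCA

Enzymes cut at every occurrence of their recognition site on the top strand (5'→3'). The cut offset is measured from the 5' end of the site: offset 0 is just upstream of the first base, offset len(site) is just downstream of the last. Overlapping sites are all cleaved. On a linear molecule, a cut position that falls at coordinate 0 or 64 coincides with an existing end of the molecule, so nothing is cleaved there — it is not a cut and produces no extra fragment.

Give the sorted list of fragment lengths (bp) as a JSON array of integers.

[1,7,7,7,8,9,10,15]

Site scan:
  AzqII (AGCA, off=3): starts [52, 60] → cuts [55, 63]
  MvoII (GGGATTA, off=4): starts [12, 19, 44] → cuts [16, 23, 48]
  XjeX (ATGCATA, off=1): no sites
  HnxX (GGGGATC, off=5): starts [2, 28] → cuts [7, 33]

All cut coordinates (distinct, sorted): [7, 16, 23, 33, 48, 55, 63]

Fragments:
  [0,7): 7 bp
  [7,16): 9 bp
  [16,23): 7 bp
  [23,33): 10 bp
  [33,48): 15 bp
  [48,55): 7 bp
  [55,63): 8 bp
  [63,64): 1 bp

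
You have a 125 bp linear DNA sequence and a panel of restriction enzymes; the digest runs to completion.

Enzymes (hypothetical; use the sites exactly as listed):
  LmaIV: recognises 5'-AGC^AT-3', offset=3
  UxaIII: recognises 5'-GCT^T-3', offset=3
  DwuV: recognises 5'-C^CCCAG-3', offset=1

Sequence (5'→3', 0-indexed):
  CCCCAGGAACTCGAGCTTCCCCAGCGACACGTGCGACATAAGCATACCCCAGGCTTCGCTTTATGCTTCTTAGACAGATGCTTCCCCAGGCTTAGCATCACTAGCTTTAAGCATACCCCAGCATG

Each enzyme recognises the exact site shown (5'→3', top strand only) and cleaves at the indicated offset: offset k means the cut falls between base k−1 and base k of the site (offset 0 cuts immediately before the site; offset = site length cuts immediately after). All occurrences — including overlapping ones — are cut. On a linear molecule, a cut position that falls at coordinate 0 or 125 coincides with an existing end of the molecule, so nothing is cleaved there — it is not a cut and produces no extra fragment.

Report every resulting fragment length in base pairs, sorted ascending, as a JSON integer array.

[1,2,2,3,4,4,4,5,6,6,7,8,8,10,15,16,24]

Site scan:
  LmaIV (AGCAT, off=3): starts [40, 93, 109, 119] → cuts [43, 96, 112, 122]
  UxaIII (GCTT, off=3): starts [14, 52, 57, 64, 79, 89, 103] → cuts [17, 55, 60, 67, 82, 92, 106]
  DwuV (CCCCAG, off=1): starts [0, 18, 46, 83, 115] → cuts [1, 19, 47, 84, 116]

All cut coordinates (distinct, sorted): [1, 17, 19, 43, 47, 55, 60, 67, 82, 84, 92, 96, 106, 112, 116, 122]

Fragments:
  [0,1): 1 bp
  [1,17): 16 bp
  [17,19): 2 bp
  [19,43): 24 bp
  [43,47): 4 bp
  [47,55): 8 bp
  [55,60): 5 bp
  [60,67): 7 bp
  [67,82): 15 bp
  [82,84): 2 bp
  [84,92): 8 bp
  [92,96): 4 bp
  [96,106): 10 bp
  [106,112): 6 bp
  [112,116): 4 bp
  [116,122): 6 bp
  [122,125): 3 bp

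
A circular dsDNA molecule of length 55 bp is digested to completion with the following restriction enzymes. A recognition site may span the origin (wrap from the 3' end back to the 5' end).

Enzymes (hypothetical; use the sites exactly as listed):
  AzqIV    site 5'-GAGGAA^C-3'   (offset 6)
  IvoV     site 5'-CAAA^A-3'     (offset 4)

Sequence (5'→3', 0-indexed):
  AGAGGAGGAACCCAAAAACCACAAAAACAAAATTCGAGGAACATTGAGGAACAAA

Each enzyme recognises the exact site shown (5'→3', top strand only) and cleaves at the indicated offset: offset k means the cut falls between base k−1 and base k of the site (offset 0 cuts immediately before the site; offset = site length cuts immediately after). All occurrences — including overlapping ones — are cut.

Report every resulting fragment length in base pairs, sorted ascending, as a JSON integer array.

Per-enzyme occurrences:
  AzqIV (GAGGAAC, off=6): starts [4, 35, 45] → cuts [10, 41, 51]
  IvoV (CAAAA, off=4): starts [12, 21, 27, 51] → cuts [0, 16, 25, 31]

Pooled cuts: [0, 10, 16, 25, 31, 41, 51]

Fragment lengths:
  0→10: 10 bp
  10→16: 6 bp
  16→25: 9 bp
  25→31: 6 bp
  31→41: 10 bp
  41→51: 10 bp
  51→0 (wrap): 55-51+0 = 4 bp

[4,6,6,9,10,10,10]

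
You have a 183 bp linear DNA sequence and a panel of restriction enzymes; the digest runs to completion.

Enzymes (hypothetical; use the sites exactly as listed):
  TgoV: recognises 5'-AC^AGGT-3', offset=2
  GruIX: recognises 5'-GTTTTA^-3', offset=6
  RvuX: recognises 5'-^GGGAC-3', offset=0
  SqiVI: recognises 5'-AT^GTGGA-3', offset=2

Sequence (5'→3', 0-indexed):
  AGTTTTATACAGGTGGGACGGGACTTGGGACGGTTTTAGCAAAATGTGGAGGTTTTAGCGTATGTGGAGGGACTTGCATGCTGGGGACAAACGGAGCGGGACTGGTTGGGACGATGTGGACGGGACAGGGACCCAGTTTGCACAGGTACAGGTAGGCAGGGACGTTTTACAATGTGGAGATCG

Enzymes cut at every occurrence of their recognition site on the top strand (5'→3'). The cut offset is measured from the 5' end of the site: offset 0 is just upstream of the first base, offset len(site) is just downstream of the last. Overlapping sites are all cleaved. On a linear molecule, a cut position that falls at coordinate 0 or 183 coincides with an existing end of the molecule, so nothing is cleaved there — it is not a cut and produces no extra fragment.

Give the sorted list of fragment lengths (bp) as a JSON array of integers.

[3,4,4,5,5,6,6,6,6,7,7,7,8,9,10,10,11,12,12,14,15,16]

Scan for sites:
  TgoV ACAGGT/2: at [8, 141, 147] ⇒ [10, 143, 149]
  GruIX GTTTTA/6: at [1, 32, 51, 163] ⇒ [7, 38, 57, 169]
  RvuX GGGAC/0: at [14, 19, 26, 68, 83, 97, 107, 121, 127, 158] ⇒ [14, 19, 26, 68, 83, 97, 107, 121, 127, 158]
  SqiVI ATGTGGA/2: at [43, 61, 113, 171] ⇒ [45, 63, 115, 173]

All cut coordinates (distinct, sorted): [7, 10, 14, 19, 26, 38, 45, 57, 63, 68, 83, 97, 107, 115, 121, 127, 143, 149, 158, 169, 173]

Fragment lengths:
  [0,7): 7 bp
  [7,10): 3 bp
  [10,14): 4 bp
  [14,19): 5 bp
  [19,26): 7 bp
  [26,38): 12 bp
  [38,45): 7 bp
  [45,57): 12 bp
  [57,63): 6 bp
  [63,68): 5 bp
  [68,83): 15 bp
  [83,97): 14 bp
  [97,107): 10 bp
  [107,115): 8 bp
  [115,121): 6 bp
  [121,127): 6 bp
  [127,143): 16 bp
  [143,149): 6 bp
  [149,158): 9 bp
  [158,169): 11 bp
  [169,173): 4 bp
  [173,183): 10 bp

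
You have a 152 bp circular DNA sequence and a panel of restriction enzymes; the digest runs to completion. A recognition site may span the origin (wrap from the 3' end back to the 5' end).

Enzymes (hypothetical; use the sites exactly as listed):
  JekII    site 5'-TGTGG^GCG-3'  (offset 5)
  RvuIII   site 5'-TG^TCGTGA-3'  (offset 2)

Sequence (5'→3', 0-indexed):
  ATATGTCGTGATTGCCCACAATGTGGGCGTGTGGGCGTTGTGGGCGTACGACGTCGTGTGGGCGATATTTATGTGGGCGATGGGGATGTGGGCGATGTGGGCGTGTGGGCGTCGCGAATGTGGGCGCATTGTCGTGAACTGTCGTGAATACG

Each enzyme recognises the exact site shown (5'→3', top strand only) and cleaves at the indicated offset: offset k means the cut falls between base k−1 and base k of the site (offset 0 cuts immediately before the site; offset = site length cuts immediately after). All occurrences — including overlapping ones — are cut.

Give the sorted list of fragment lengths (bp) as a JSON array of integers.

Scan for sites:
  JekII TGTGGGCG/5: at [21, 29, 38, 56, 71, 86, 95, 103, 118] ⇒ [26, 34, 43, 61, 76, 91, 100, 108, 123]
  RvuIII TGTCGTGA/2: at [3, 129, 139] ⇒ [5, 131, 141]

Pooled cuts: [5, 26, 34, 43, 61, 76, 91, 100, 108, 123, 131, 141]

Fragment lengths:
  5→26: 21 bp
  26→34: 8 bp
  34→43: 9 bp
  43→61: 18 bp
  61→76: 15 bp
  76→91: 15 bp
  91→100: 9 bp
  100→108: 8 bp
  108→123: 15 bp
  123→131: 8 bp
  131→141: 10 bp
  141→5 (wrap): 152-141+5 = 16 bp

[8,8,8,9,9,10,15,15,15,16,18,21]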